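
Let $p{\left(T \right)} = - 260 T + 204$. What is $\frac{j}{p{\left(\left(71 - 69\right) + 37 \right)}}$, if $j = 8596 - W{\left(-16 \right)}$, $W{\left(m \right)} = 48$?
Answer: $- \frac{2137}{2484} \approx -0.86031$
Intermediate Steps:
$p{\left(T \right)} = 204 - 260 T$
$j = 8548$ ($j = 8596 - 48 = 8548$)
$\frac{j}{p{\left(\left(71 - 69\right) + 37 \right)}} = \frac{8548}{204 - 260 \left(\left(71 - 69\right) + 37\right)} = \frac{8548}{204 - 260 \left(2 + 37\right)} = \frac{8548}{204 - 10140} = \frac{8548}{-9936} = 8548 \left(- \frac{1}{9936}\right) = - \frac{2137}{2484}$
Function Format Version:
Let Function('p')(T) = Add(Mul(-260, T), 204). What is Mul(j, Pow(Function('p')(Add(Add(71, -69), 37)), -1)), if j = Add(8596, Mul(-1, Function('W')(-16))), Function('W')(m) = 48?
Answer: Rational(-2137, 2484) ≈ -0.86031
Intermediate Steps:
Function('p')(T) = Add(204, Mul(-260, T))
j = 8548 (j = Add(8596, Mul(-1, 48)) = Add(8596, -48) = 8548)
Mul(j, Pow(Function('p')(Add(Add(71, -69), 37)), -1)) = Mul(8548, Pow(Add(204, Mul(-260, Add(Add(71, -69), 37))), -1)) = Mul(8548, Pow(Add(204, Mul(-260, Add(2, 37))), -1)) = Mul(8548, Pow(Add(204, Mul(-260, 39)), -1)) = Mul(8548, Pow(Add(204, -10140), -1)) = Mul(8548, Pow(-9936, -1)) = Mul(8548, Rational(-1, 9936)) = Rational(-2137, 2484)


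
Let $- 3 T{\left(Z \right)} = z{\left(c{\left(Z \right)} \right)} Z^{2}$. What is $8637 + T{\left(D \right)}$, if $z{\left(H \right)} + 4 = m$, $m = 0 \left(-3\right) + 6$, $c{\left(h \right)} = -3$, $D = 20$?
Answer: $\frac{25111}{3} \approx 8370.3$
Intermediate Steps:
$m = 6$ ($m = 0 + 6 = 6$)
$z{\left(H \right)} = 2$ ($z{\left(H \right)} = -4 + 6 = 2$)
$T{\left(Z \right)} = - \frac{2 Z^{2}}{3}$
$8637 + T{\left(D \right)} = 8637 - \frac{2 \cdot 20^{2}}{3} = 8637 - \frac{800}{3} = \frac{25111}{3}$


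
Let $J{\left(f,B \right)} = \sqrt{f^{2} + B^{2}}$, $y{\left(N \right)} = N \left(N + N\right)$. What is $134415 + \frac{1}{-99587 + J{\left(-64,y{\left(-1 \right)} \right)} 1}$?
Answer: $\frac{1333069696831048}{9917566469} - \frac{10 \sqrt{41}}{9917566469} \approx 1.3442 \cdot 10^{5}$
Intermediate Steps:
$y{\left(N \right)} = 2 N^{2}$ ($y{\left(N \right)} = N 2 N = 2 N^{2}$)
$J{\left(f,B \right)} = \sqrt{B^{2} + f^{2}}$
$134415 + \frac{1}{-99587 + J{\left(-64,y{\left(-1 \right)} \right)} 1} = 134415 + \frac{1}{-99587 + \sqrt{\left(2 \left(-1\right)^{2}\right)^{2} + \left(-64\right)^{2}} \cdot 1} = 134415 + \frac{1}{-99587 + \sqrt{\left(2 \cdot 1\right)^{2} + 4096} \cdot 1} = 134415 + \frac{1}{-99587 + \sqrt{2^{2} + 4096} \cdot 1} = 134415 + \frac{1}{-99587 + \sqrt{4 + 4096} \cdot 1} = 134415 + \frac{1}{-99587 + \sqrt{4100} \cdot 1} = 134415 + \frac{1}{-99587 + 10 \sqrt{41} \cdot 1} = 134415 + \frac{1}{-99587 + 10 \sqrt{41}}$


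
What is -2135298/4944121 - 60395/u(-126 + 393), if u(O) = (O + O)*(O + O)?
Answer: -907493224283/1409845767876 ≈ -0.64368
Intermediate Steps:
u(O) = 4*O**2 (u(O) = (2*O)*(2*O) = 4*O**2)
-2135298/4944121 - 60395/u(-126 + 393) = -2135298/4944121 - 60395*1/(4*(-126 + 393)**2) = -2135298*1/4944121 - 60395/(4*267**2) = -2135298/4944121 - 60395/(4*71289) = -2135298/4944121 - 60395/285156 = -907493224283/1409845767876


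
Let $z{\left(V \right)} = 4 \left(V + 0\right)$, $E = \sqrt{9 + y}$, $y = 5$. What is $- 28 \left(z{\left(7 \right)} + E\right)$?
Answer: $-784 - 28 \sqrt{14} \approx -888.77$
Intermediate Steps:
$E = \sqrt{14}$ ($E = \sqrt{9 + 5} = \sqrt{14} \approx 3.7417$)
$z{\left(V \right)} = 4 V$
$- 28 \left(z{\left(7 \right)} + E\right) = - 28 \left(4 \cdot 7 + \sqrt{14}\right) = - 28 \left(28 + \sqrt{14}\right) = -784 - 28 \sqrt{14}$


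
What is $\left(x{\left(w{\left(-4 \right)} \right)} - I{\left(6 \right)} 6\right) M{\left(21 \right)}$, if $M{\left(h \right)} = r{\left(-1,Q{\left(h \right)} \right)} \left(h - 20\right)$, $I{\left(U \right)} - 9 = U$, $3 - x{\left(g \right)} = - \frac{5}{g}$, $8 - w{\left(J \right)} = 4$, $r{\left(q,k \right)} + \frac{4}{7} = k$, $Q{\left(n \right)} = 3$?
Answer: $- \frac{833}{4} \approx -208.25$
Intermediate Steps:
$r{\left(q,k \right)} = - \frac{4}{7} + k$
$w{\left(J \right)} = 4$ ($w{\left(J \right)} = 8 - 4 = 4$)
$x{\left(g \right)} = 3 + \frac{5}{g}$ ($x{\left(g \right)} = 3 - - \frac{5}{g} = 3 + \frac{5}{g}$)
$I{\left(U \right)} = 9 + U$
$M{\left(h \right)} = - \frac{340}{7} + \frac{17 h}{7}$ ($M{\left(h \right)} = \left(- \frac{4}{7} + 3\right) \left(h - 20\right) = \frac{17 \left(-20 + h\right)}{7} = - \frac{340}{7} + \frac{17 h}{7}$)
$\left(x{\left(w{\left(-4 \right)} \right)} - I{\left(6 \right)} 6\right) M{\left(21 \right)} = \left(\left(3 + \frac{5}{4}\right) - \left(9 + 6\right) 6\right) \left(- \frac{340}{7} + \frac{17}{7} \cdot 21\right) = \left(\left(3 + 5 \cdot \frac{1}{4}\right) - 15 \cdot 6\right) \left(- \frac{340}{7} + 51\right) = \left(\left(3 + \frac{5}{4}\right) - 90\right) \frac{17}{7} = \left(\frac{17}{4} - 90\right) \frac{17}{7} = \left(- \frac{343}{4}\right) \frac{17}{7} = - \frac{833}{4}$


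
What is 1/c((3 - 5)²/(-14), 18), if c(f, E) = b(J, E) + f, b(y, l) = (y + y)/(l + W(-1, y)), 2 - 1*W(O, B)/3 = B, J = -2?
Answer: -105/44 ≈ -2.3864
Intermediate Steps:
W(O, B) = 6 - 3*B
b(y, l) = 2*y/(6 + l - 3*y) (b(y, l) = (y + y)/(l + (6 - 3*y)) = (2*y)/(6 + l - 3*y) = 2*y/(6 + l - 3*y))
c(f, E) = f - 4/(12 + E) (c(f, E) = 2*(-2)/(6 + E - 3*(-2)) + f = 2*(-2)/(6 + E + 6) + f = 2*(-2)/(12 + E) + f = -4/(12 + E) + f = f - 4/(12 + E))
1/c((3 - 5)²/(-14), 18) = 1/((-4 + ((3 - 5)²/(-14))*(12 + 18))/(12 + 18)) = 1/((-4 + ((-2)²*(-1/14))*30)/30) = 1/((-4 + (4*(-1/14))*30)/30) = 1/((-4 - 2/7*30)/30) = 1/((-4 - 60/7)/30) = 1/((1/30)*(-88/7)) = 1/(-44/105) = -105/44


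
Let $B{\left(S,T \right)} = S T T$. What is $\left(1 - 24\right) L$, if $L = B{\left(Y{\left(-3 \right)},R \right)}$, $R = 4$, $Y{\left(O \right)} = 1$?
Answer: $-368$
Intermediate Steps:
$B{\left(S,T \right)} = S T^{2}$
$L = 16$ ($L = 1 \cdot 4^{2} = 1 \cdot 16 = 16$)
$\left(1 - 24\right) L = \left(1 - 24\right) 16 = \left(-23\right) 16 = -368$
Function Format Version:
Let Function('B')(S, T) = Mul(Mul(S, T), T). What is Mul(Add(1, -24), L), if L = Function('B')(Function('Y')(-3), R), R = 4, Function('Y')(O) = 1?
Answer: -368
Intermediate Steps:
Function('B')(S, T) = Mul(S, Pow(T, 2))
L = 16 (L = Mul(1, Pow(4, 2)) = Mul(1, 16) = 16)
Mul(Add(1, -24), L) = Mul(Add(1, -24), 16) = Mul(-23, 16) = -368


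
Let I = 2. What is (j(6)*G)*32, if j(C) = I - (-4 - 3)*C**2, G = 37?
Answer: 300736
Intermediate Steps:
j(C) = 2 + 7*C**2 (j(C) = 2 - (-4 - 3)*C**2 = 2 - (-7)*C**2 = 2 + 7*C**2)
(j(6)*G)*32 = ((2 + 7*6**2)*37)*32 = ((2 + 7*36)*37)*32 = ((2 + 252)*37)*32 = (254*37)*32 = 9398*32 = 300736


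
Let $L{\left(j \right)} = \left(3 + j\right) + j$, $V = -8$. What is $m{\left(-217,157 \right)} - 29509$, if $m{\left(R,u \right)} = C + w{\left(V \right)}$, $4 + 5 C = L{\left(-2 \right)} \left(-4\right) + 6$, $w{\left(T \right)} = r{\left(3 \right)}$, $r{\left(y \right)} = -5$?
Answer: $- \frac{147564}{5} \approx -29513.0$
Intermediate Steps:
$L{\left(j \right)} = 3 + 2 j$
$w{\left(T \right)} = -5$
$C = \frac{6}{5}$ ($C = - \frac{4}{5} + \frac{\left(3 + 2 \left(-2\right)\right) \left(-4\right) + 6}{5} = - \frac{4}{5} + \frac{\left(3 - 4\right) \left(-4\right) + 6}{5} = - \frac{4}{5} + \frac{\left(-1\right) \left(-4\right) + 6}{5} = - \frac{4}{5} + \frac{4 + 6}{5} = - \frac{4}{5} + \frac{1}{5} \cdot 10 = - \frac{4}{5} + 2 = \frac{6}{5} \approx 1.2$)
$m{\left(R,u \right)} = - \frac{19}{5}$ ($m{\left(R,u \right)} = \frac{6}{5} - 5 = - \frac{19}{5}$)
$m{\left(-217,157 \right)} - 29509 = - \frac{19}{5} - 29509 = - \frac{147564}{5}$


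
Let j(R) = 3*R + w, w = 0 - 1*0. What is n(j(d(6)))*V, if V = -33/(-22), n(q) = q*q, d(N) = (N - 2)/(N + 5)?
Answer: 216/121 ≈ 1.7851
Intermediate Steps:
w = 0 (w = 0 + 0 = 0)
d(N) = (-2 + N)/(5 + N)
j(R) = 3*R (j(R) = 3*R + 0 = 3*R)
n(q) = q**2
V = 3/2 (V = -33*(-1/22) = 3/2 ≈ 1.5000)
n(j(d(6)))*V = (3*((-2 + 6)/(5 + 6)))**2*(3/2) = (3*(4/11))**2*(3/2) = (12/11)**2*(3/2) = (144/121)*(3/2) = 216/121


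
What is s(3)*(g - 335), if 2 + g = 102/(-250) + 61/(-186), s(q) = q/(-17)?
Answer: 7852361/131750 ≈ 59.600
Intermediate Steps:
s(q) = -q/17 (s(q) = q*(-1/17) = -q/17)
g = -63611/23250 (g = -2 + (102/(-250) + 61/(-186)) = -2 + (102*(-1/250) + 61*(-1/186)) = -2 + (-51/125 - 61/186) = -2 - 17111/23250 = -63611/23250 ≈ -2.7360)
s(3)*(g - 335) = (-1/17*3)*(-63611/23250 - 335) = -3/17*(-7852361/23250) = 7852361/131750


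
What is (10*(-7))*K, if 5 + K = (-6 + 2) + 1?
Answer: 560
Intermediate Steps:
K = -8 (K = -5 + ((-6 + 2) + 1) = -5 + (-4 + 1) = -5 - 3 = -8)
(10*(-7))*K = (10*(-7))*(-8) = -70*(-8) = 560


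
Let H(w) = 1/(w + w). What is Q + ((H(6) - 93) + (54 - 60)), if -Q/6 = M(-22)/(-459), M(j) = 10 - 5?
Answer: -60497/612 ≈ -98.851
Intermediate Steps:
H(w) = 1/(2*w)
M(j) = 5
Q = 10/153 (Q = -30/(-459) = -30*(-1)/459 = -6*(-5/459) = 10/153 ≈ 0.065359)
Q + ((H(6) - 93) + (54 - 60)) = 10/153 + (((½)/6 - 93) + (54 - 60)) = 10/153 + (((½)*(⅙) - 93) - 6) = 10/153 + ((1/12 - 93) - 6) = 10/153 + (-1115/12 - 6) = 10/153 - 1187/12 = -60497/612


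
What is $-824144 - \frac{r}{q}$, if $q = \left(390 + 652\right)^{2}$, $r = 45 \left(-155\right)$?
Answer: $- \frac{894825879041}{1085764} \approx -8.2414 \cdot 10^{5}$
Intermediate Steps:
$r = -6975$
$q = 1085764$ ($q = 1042^{2} = 1085764$)
$-824144 - \frac{r}{q} = -824144 - - \frac{6975}{1085764} = -824144 + \frac{6975}{1085764} = - \frac{894825879041}{1085764}$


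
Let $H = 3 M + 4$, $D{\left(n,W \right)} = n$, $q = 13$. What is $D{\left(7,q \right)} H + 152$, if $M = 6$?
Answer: $306$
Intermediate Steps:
$H = 22$ ($H = 3 \cdot 6 + 4 = 18 + 4 = 22$)
$D{\left(7,q \right)} H + 152 = 7 \cdot 22 + 152 = 154 + 152 = 306$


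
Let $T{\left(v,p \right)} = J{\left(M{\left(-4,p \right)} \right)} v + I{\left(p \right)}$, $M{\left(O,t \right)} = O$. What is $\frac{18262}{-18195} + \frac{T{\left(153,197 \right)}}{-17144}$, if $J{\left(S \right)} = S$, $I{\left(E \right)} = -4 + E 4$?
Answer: $- \frac{79053317}{77983770} \approx -1.0137$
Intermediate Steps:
$I{\left(E \right)} = -4 + 4 E$
$T{\left(v,p \right)} = -4 - 4 v + 4 p$ ($T{\left(v,p \right)} = - 4 v + \left(-4 + 4 p\right) = -4 - 4 v + 4 p$)
$\frac{18262}{-18195} + \frac{T{\left(153,197 \right)}}{-17144} = \frac{18262}{-18195} + \frac{-4 - 612 + 4 \cdot 197}{-17144} = 18262 \left(- \frac{1}{18195}\right) + \left(-4 - 612 + 788\right) \left(- \frac{1}{17144}\right) = - \frac{18262}{18195} + 172 \left(- \frac{1}{17144}\right) = - \frac{18262}{18195} - \frac{43}{4286} = - \frac{79053317}{77983770}$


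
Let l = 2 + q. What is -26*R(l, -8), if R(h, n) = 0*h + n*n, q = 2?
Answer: -1664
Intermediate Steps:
l = 4 (l = 2 + 2 = 4)
R(h, n) = n² (R(h, n) = 0 + n² = n²)
-26*R(l, -8) = -26*(-8)² = -26*64 = -1664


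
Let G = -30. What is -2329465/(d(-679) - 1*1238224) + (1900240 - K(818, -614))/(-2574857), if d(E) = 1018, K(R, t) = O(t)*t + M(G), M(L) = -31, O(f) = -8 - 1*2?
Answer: 3654609023519/3185628529542 ≈ 1.1472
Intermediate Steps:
O(f) = -10 (O(f) = -8 - 2 = -10)
K(R, t) = -31 - 10*t (K(R, t) = -10*t - 31 = -31 - 10*t)
-2329465/(d(-679) - 1*1238224) + (1900240 - K(818, -614))/(-2574857) = -2329465/(1018 - 1*1238224) + (1900240 - (-31 - 10*(-614)))/(-2574857) = -2329465/(1018 - 1238224) + (1900240 - (-31 + 6140))*(-1/2574857) = -2329465/(-1237206) + (1900240 - 1*6109)*(-1/2574857) = -2329465*(-1/1237206) + (1900240 - 6109)*(-1/2574857) = 2329465/1237206 + 1894131*(-1/2574857) = 2329465/1237206 - 1894131/2574857 = 3654609023519/3185628529542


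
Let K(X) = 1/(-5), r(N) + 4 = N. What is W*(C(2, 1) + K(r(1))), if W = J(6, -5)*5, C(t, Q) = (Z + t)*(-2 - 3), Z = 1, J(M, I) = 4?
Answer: -304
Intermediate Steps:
r(N) = -4 + N
C(t, Q) = -5 - 5*t (C(t, Q) = (1 + t)*(-2 - 3) = (1 + t)*(-5) = -5 - 5*t)
W = 20 (W = 4*5 = 20)
K(X) = -⅕
W*(C(2, 1) + K(r(1))) = 20*((-5 - 5*2) - ⅕) = 20*((-5 - 10) - ⅕) = 20*(-15 - ⅕) = 20*(-76/5) = -304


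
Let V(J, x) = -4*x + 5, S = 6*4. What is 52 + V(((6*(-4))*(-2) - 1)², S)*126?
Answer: -11414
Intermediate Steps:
S = 24
V(J, x) = 5 - 4*x
52 + V(((6*(-4))*(-2) - 1)², S)*126 = 52 + (5 - 4*24)*126 = 52 + (5 - 96)*126 = 52 - 91*126 = 52 - 11466 = -11414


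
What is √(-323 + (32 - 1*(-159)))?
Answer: 2*I*√33 ≈ 11.489*I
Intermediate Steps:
√(-323 + (32 - 1*(-159))) = √(-323 + (32 + 159)) = √(-323 + 191) = √(-132) = 2*I*√33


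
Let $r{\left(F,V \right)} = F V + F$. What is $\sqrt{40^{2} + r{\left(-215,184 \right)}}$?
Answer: $5 i \sqrt{1527} \approx 195.38 i$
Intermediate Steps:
$r{\left(F,V \right)} = F + F V$
$\sqrt{40^{2} + r{\left(-215,184 \right)}} = \sqrt{40^{2} - 215 \left(1 + 184\right)} = \sqrt{1600 - 39775} = \sqrt{-38175} = 5 i \sqrt{1527}$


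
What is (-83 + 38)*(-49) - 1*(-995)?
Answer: 3200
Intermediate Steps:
(-83 + 38)*(-49) - 1*(-995) = -45*(-49) + 995 = 2205 + 995 = 3200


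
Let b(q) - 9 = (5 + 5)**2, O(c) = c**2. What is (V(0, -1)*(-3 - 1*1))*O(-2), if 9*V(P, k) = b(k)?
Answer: -1744/9 ≈ -193.78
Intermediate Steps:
b(q) = 109 (b(q) = 9 + (5 + 5)**2 = 9 + 10**2 = 9 + 100 = 109)
V(P, k) = 109/9 (V(P, k) = (1/9)*109 = 109/9)
(V(0, -1)*(-3 - 1*1))*O(-2) = (109*(-3 - 1*1)/9)*(-2)**2 = (109*(-3 - 1)/9)*4 = ((109/9)*(-4))*4 = -436/9*4 = -1744/9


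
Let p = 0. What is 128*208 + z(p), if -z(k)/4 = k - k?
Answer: 26624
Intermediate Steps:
z(k) = 0 (z(k) = -4*(k - k) = -4*0 = 0)
128*208 + z(p) = 128*208 + 0 = 26624 + 0 = 26624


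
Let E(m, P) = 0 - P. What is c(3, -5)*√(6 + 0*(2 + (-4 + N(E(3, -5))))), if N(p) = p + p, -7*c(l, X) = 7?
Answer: -√6 ≈ -2.4495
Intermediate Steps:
c(l, X) = -1 (c(l, X) = -⅐*7 = -1)
E(m, P) = -P
N(p) = 2*p
c(3, -5)*√(6 + 0*(2 + (-4 + N(E(3, -5))))) = -√(6 + 0*(2 + (-4 + 2*(-1*(-5))))) = -√(6 + 0*(2 + (-4 + 2*5))) = -√(6 + 0*(2 + (-4 + 10))) = -√(6 + 0*(2 + 6)) = -√(6 + 0*8) = -√(6 + 0) = -√6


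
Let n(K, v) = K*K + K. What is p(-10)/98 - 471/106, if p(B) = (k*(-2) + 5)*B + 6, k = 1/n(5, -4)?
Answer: -76127/15582 ≈ -4.8856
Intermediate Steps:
n(K, v) = K + K² (n(K, v) = K² + K = K + K²)
k = 1/30 (k = 1/(5*(1 + 5)) = 1/(5*6) = 1/30 ≈ 0.033333)
p(B) = 6 + 74*B/15 (p(B) = ((1/30)*(-2) + 5)*B + 6 = (-1/15 + 5)*B + 6 = 74*B/15 + 6 = 6 + 74*B/15)
p(-10)/98 - 471/106 = (6 + (74/15)*(-10))/98 - 471/106 = (6 - 148/3)*(1/98) - 471*1/106 = -130/3*1/98 - 471/106 = -65/147 - 471/106 = -76127/15582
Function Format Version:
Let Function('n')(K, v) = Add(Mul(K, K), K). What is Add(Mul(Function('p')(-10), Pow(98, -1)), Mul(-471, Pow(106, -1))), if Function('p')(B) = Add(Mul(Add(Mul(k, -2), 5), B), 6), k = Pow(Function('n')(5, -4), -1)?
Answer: Rational(-76127, 15582) ≈ -4.8856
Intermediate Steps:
Function('n')(K, v) = Add(K, Pow(K, 2)) (Function('n')(K, v) = Add(Pow(K, 2), K) = Add(K, Pow(K, 2)))
k = Rational(1, 30) (k = Pow(Mul(5, Add(1, 5)), -1) = Pow(Mul(5, 6), -1) = Pow(30, -1) = Rational(1, 30) ≈ 0.033333)
Function('p')(B) = Add(6, Mul(Rational(74, 15), B)) (Function('p')(B) = Add(Mul(Add(Mul(Rational(1, 30), -2), 5), B), 6) = Add(Mul(Add(Rational(-1, 15), 5), B), 6) = Add(Mul(Rational(74, 15), B), 6) = Add(6, Mul(Rational(74, 15), B)))
Add(Mul(Function('p')(-10), Pow(98, -1)), Mul(-471, Pow(106, -1))) = Add(Mul(Add(6, Mul(Rational(74, 15), -10)), Pow(98, -1)), Mul(-471, Pow(106, -1))) = Add(Mul(Add(6, Rational(-148, 3)), Rational(1, 98)), Mul(-471, Rational(1, 106))) = Add(Mul(Rational(-130, 3), Rational(1, 98)), Rational(-471, 106)) = Add(Rational(-65, 147), Rational(-471, 106)) = Rational(-76127, 15582)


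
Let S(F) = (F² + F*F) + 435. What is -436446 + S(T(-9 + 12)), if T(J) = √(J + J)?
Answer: -435999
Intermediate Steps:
T(J) = √2*√J (T(J) = √(2*J) = √2*√J)
S(F) = 435 + 2*F² (S(F) = (F² + F²) + 435 = 2*F² + 435 = 435 + 2*F²)
-436446 + S(T(-9 + 12)) = -436446 + (435 + 2*(√2*√(-9 + 12))²) = -436446 + (435 + 2*(√2*√3)²) = -436446 + (435 + 2*(√6)²) = -436446 + (435 + 2*6) = -436446 + (435 + 12) = -436446 + 447 = -435999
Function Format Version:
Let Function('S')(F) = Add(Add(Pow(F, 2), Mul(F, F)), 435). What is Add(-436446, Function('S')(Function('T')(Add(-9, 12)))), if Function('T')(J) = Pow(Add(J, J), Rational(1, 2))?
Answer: -435999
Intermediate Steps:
Function('T')(J) = Mul(Pow(2, Rational(1, 2)), Pow(J, Rational(1, 2))) (Function('T')(J) = Pow(Mul(2, J), Rational(1, 2)) = Mul(Pow(2, Rational(1, 2)), Pow(J, Rational(1, 2))))
Function('S')(F) = Add(435, Mul(2, Pow(F, 2))) (Function('S')(F) = Add(Add(Pow(F, 2), Pow(F, 2)), 435) = Add(Mul(2, Pow(F, 2)), 435) = Add(435, Mul(2, Pow(F, 2))))
Add(-436446, Function('S')(Function('T')(Add(-9, 12)))) = Add(-436446, Add(435, Mul(2, Pow(Mul(Pow(2, Rational(1, 2)), Pow(Add(-9, 12), Rational(1, 2))), 2)))) = Add(-436446, Add(435, Mul(2, Pow(Mul(Pow(2, Rational(1, 2)), Pow(3, Rational(1, 2))), 2)))) = Add(-436446, Add(435, Mul(2, Pow(Pow(6, Rational(1, 2)), 2)))) = Add(-436446, Add(435, Mul(2, 6))) = Add(-436446, Add(435, 12)) = Add(-436446, 447) = -435999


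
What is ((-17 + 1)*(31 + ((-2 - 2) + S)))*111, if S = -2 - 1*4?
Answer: -37296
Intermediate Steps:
S = -6 (S = -2 - 4 = -6)
((-17 + 1)*(31 + ((-2 - 2) + S)))*111 = ((-17 + 1)*(31 + ((-2 - 2) - 6)))*111 = -16*(31 + (-4 - 6))*111 = -16*(31 - 10)*111 = -16*21*111 = -336*111 = -37296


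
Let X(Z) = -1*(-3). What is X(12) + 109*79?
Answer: 8614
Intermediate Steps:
X(Z) = 3
X(12) + 109*79 = 3 + 109*79 = 3 + 8611 = 8614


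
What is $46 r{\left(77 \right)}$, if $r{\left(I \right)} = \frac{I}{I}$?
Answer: $46$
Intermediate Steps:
$r{\left(I \right)} = 1$
$46 r{\left(77 \right)} = 46 \cdot 1 = 46$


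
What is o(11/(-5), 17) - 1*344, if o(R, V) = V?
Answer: -327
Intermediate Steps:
o(11/(-5), 17) - 1*344 = 17 - 1*344 = 17 - 344 = -327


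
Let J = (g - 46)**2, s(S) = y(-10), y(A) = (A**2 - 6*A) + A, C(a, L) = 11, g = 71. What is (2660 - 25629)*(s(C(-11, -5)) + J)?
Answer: -17800975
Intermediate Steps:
y(A) = A**2 - 5*A
s(S) = 150 (s(S) = -10*(-5 - 10) = -10*(-15) = 150)
J = 625 (J = (71 - 46)**2 = 25**2 = 625)
(2660 - 25629)*(s(C(-11, -5)) + J) = (2660 - 25629)*(150 + 625) = -22969*775 = -17800975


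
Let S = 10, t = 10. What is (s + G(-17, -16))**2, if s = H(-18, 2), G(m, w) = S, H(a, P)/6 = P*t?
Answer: 16900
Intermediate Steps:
H(a, P) = 60*P (H(a, P) = 6*(P*10) = 6*(10*P) = 60*P)
G(m, w) = 10
s = 120 (s = 60*2 = 120)
(s + G(-17, -16))**2 = (120 + 10)**2 = 130**2 = 16900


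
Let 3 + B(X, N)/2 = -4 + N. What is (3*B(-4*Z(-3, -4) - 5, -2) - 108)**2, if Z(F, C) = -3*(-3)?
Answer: 26244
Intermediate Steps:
Z(F, C) = 9
B(X, N) = -14 + 2*N (B(X, N) = -6 + 2*(-4 + N) = -6 + (-8 + 2*N) = -14 + 2*N)
(3*B(-4*Z(-3, -4) - 5, -2) - 108)**2 = (3*(-14 + 2*(-2)) - 108)**2 = (3*(-14 - 4) - 108)**2 = (3*(-18) - 108)**2 = (-54 - 108)**2 = (-162)**2 = 26244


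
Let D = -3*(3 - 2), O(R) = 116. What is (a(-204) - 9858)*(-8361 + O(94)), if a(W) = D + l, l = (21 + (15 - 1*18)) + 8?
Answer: 81089575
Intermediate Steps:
l = 26 (l = (21 + (15 - 18)) + 8 = (21 - 3) + 8 = 18 + 8 = 26)
D = -3 (D = -3*1 = -3)
a(W) = 23 (a(W) = -3 + 26 = 23)
(a(-204) - 9858)*(-8361 + O(94)) = (23 - 9858)*(-8361 + 116) = -9835*(-8245) = 81089575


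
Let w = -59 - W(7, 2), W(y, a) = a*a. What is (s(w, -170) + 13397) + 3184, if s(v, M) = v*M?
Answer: 27291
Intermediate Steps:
W(y, a) = a**2
w = -63 (w = -59 - 1*2**2 = -59 - 1*4 = -59 - 4 = -63)
s(v, M) = M*v
(s(w, -170) + 13397) + 3184 = (-170*(-63) + 13397) + 3184 = (10710 + 13397) + 3184 = 24107 + 3184 = 27291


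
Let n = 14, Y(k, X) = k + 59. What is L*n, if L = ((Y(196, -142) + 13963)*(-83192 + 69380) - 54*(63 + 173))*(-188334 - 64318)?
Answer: 694662793265280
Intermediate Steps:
Y(k, X) = 59 + k
L = 49618770947520 (L = (((59 + 196) + 13963)*(-83192 + 69380) - 54*(63 + 173))*(-188334 - 64318) = ((255 + 13963)*(-13812) - 54*236)*(-252652) = (14218*(-13812) - 12744)*(-252652) = (-196379016 - 12744)*(-252652) = -196391760*(-252652) = 49618770947520)
L*n = 49618770947520*14 = 694662793265280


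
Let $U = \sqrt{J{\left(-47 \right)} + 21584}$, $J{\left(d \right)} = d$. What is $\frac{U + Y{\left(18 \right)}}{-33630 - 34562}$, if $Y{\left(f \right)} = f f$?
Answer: $- \frac{81}{17048} - \frac{3 \sqrt{2393}}{68192} \approx -0.0069034$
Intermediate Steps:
$U = 3 \sqrt{2393}$ ($U = \sqrt{-47 + 21584} = \sqrt{21537} = 3 \sqrt{2393} \approx 146.75$)
$Y{\left(f \right)} = f^{2}$
$\frac{U + Y{\left(18 \right)}}{-33630 - 34562} = \frac{3 \sqrt{2393} + 18^{2}}{-33630 - 34562} = \frac{3 \sqrt{2393} + 324}{-68192} = \left(324 + 3 \sqrt{2393}\right) \left(- \frac{1}{68192}\right) = - \frac{81}{17048} - \frac{3 \sqrt{2393}}{68192}$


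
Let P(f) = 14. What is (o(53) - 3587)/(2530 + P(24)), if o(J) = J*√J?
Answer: -3587/2544 + √53/48 ≈ -1.2583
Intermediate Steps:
o(J) = J^(3/2)
(o(53) - 3587)/(2530 + P(24)) = (53^(3/2) - 3587)/(2530 + 14) = (53*√53 - 3587)/2544 = (-3587 + 53*√53)*(1/2544) = -3587/2544 + √53/48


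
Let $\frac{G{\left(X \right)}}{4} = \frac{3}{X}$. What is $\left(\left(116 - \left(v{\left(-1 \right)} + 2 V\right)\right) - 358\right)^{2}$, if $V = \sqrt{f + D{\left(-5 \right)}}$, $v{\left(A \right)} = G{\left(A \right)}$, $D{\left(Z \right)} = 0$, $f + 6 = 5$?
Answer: $52896 + 920 i \approx 52896.0 + 920.0 i$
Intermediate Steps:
$f = -1$ ($f = -6 + 5 = -1$)
$G{\left(X \right)} = \frac{12}{X}$ ($G{\left(X \right)} = 4 \frac{3}{X} = \frac{12}{X}$)
$v{\left(A \right)} = \frac{12}{A}$
$V = i$ ($V = \sqrt{-1 + 0} = \sqrt{-1} = i \approx 1.0 i$)
$\left(\left(116 - \left(v{\left(-1 \right)} + 2 V\right)\right) - 358\right)^{2} = \left(\left(116 - \left(\frac{12}{-1} + 2 i\right)\right) - 358\right)^{2} = \left(\left(116 - \left(12 \left(-1\right) + 2 i\right)\right) - 358\right)^{2} = \left(\left(116 - \left(-12 + 2 i\right)\right) - 358\right)^{2} = \left(\left(116 + \left(12 - 2 i\right)\right) - 358\right)^{2} = \left(\left(128 - 2 i\right) - 358\right)^{2} = \left(-230 - 2 i\right)^{2}$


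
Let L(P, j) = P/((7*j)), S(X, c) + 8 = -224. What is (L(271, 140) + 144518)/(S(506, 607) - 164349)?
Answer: -141627911/161289380 ≈ -0.87810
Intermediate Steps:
S(X, c) = -232 (S(X, c) = -8 - 224 = -232)
L(P, j) = P/(7*j) (L(P, j) = P*(1/(7*j)) = P/(7*j))
(L(271, 140) + 144518)/(S(506, 607) - 164349) = ((1/7)*271/140 + 144518)/(-232 - 164349) = ((1/7)*271*(1/140) + 144518)/(-164581) = (271/980 + 144518)*(-1/164581) = (141627911/980)*(-1/164581) = -141627911/161289380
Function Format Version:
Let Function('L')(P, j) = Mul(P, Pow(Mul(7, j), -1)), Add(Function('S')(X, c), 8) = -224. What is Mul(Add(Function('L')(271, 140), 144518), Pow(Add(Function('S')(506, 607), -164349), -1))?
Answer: Rational(-141627911, 161289380) ≈ -0.87810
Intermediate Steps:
Function('S')(X, c) = -232 (Function('S')(X, c) = Add(-8, -224) = -232)
Function('L')(P, j) = Mul(Rational(1, 7), P, Pow(j, -1)) (Function('L')(P, j) = Mul(P, Mul(Rational(1, 7), Pow(j, -1))) = Mul(Rational(1, 7), P, Pow(j, -1)))
Mul(Add(Function('L')(271, 140), 144518), Pow(Add(Function('S')(506, 607), -164349), -1)) = Mul(Add(Mul(Rational(1, 7), 271, Pow(140, -1)), 144518), Pow(Add(-232, -164349), -1)) = Mul(Add(Mul(Rational(1, 7), 271, Rational(1, 140)), 144518), Pow(-164581, -1)) = Mul(Add(Rational(271, 980), 144518), Rational(-1, 164581)) = Mul(Rational(141627911, 980), Rational(-1, 164581)) = Rational(-141627911, 161289380)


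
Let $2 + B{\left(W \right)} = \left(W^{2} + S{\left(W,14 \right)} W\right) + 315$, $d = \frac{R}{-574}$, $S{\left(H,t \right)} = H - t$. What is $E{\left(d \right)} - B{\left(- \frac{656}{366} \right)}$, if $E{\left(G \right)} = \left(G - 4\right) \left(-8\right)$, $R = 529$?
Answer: $- \frac{2932854307}{9611343} \approx -305.15$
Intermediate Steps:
$d = - \frac{529}{574}$ ($d = \frac{529}{-574} = 529 \left(- \frac{1}{574}\right) = - \frac{529}{574} \approx -0.9216$)
$B{\left(W \right)} = 313 + W^{2} + W \left(-14 + W\right)$ ($B{\left(W \right)} = -2 + \left(\left(W^{2} + \left(W - 14\right) W\right) + 315\right) = -2 + \left(\left(W^{2} + \left(-14 + W\right) W\right) + 315\right) = -2 + \left(\left(W^{2} + W \left(-14 + W\right)\right) + 315\right) = -2 + \left(315 + W^{2} + W \left(-14 + W\right)\right) = 313 + W^{2} + W \left(-14 + W\right)$)
$E{\left(G \right)} = 32 - 8 G$ ($E{\left(G \right)} = \left(-4 + G\right) \left(-8\right) = 32 - 8 G$)
$E{\left(d \right)} - B{\left(- \frac{656}{366} \right)} = \left(32 - - \frac{2116}{287}\right) - \left(313 + \left(- \frac{656}{366}\right)^{2} + - \frac{656}{366} \left(-14 - \frac{656}{366}\right)\right) = \left(32 + \frac{2116}{287}\right) - \left(313 + \left(\left(-656\right) \frac{1}{366}\right)^{2} + \left(-656\right) \frac{1}{366} \left(-14 - \frac{328}{183}\right)\right) = \frac{11300}{287} - \left(313 + \left(- \frac{328}{183}\right)^{2} - \frac{328 \left(-14 - \frac{328}{183}\right)}{183}\right) = \frac{11300}{287} - \left(313 + \frac{107584}{33489} - - \frac{947920}{33489}\right) = \frac{11300}{287} - \left(313 + \frac{107584}{33489} + \frac{947920}{33489}\right) = \frac{11300}{287} - \frac{11537561}{33489} = - \frac{2932854307}{9611343}$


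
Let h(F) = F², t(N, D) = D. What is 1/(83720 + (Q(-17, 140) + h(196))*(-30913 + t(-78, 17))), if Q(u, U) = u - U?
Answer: -1/1181966344 ≈ -8.4605e-10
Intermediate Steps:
1/(83720 + (Q(-17, 140) + h(196))*(-30913 + t(-78, 17))) = 1/(83720 + ((-17 - 1*140) + 196²)*(-30913 + 17)) = 1/(83720 + ((-17 - 140) + 38416)*(-30896)) = 1/(83720 + (-157 + 38416)*(-30896)) = 1/(83720 + 38259*(-30896)) = 1/(83720 - 1182050064) = 1/(-1181966344) = -1/1181966344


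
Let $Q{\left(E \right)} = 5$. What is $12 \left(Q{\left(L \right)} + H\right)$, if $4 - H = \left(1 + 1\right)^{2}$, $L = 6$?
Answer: $60$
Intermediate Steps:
$H = 0$ ($H = 4 - \left(1 + 1\right)^{2} = 4 - 2^{2} = 4 - 4 = 0$)
$12 \left(Q{\left(L \right)} + H\right) = 12 \left(5 + 0\right) = 12 \cdot 5 = 60$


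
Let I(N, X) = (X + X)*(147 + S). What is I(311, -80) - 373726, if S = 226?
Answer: -433406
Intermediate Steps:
I(N, X) = 746*X (I(N, X) = (X + X)*(147 + 226) = (2*X)*373 = 746*X)
I(311, -80) - 373726 = 746*(-80) - 373726 = -59680 - 373726 = -433406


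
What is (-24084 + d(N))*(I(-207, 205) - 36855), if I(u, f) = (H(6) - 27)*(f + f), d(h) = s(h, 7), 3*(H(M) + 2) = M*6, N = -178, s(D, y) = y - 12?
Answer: 1055700425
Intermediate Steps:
s(D, y) = -12 + y
H(M) = -2 + 2*M (H(M) = -2 + (M*6)/3 = -2 + (6*M)/3 = -2 + 2*M)
d(h) = -5 (d(h) = -12 + 7 = -5)
I(u, f) = -34*f (I(u, f) = ((-2 + 2*6) - 27)*(f + f) = ((-2 + 12) - 27)*(2*f) = (10 - 27)*(2*f) = -34*f)
(-24084 + d(N))*(I(-207, 205) - 36855) = (-24084 - 5)*(-34*205 - 36855) = -24089*(-6970 - 36855) = -24089*(-43825) = 1055700425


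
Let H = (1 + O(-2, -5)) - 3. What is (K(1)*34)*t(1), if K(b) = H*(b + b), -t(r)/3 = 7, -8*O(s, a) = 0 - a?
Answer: 7497/2 ≈ 3748.5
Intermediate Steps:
O(s, a) = a/8 (O(s, a) = -(0 - a)/8 = -(-1)*a/8 = a/8)
t(r) = -21 (t(r) = -3*7 = -21)
H = -21/8 (H = (1 + (⅛)*(-5)) - 3 = (1 - 5/8) - 3 = 3/8 - 3 = -21/8 ≈ -2.6250)
K(b) = -21*b/4 (K(b) = -21*(b + b)/8 = -21*b/4)
(K(1)*34)*t(1) = (-21/4*1*34)*(-21) = -21/4*34*(-21) = -357/2*(-21) = 7497/2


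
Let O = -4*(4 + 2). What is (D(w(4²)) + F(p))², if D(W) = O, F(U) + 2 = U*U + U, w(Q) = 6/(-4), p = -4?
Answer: 196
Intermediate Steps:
w(Q) = -3/2 (w(Q) = 6*(-¼) = -3/2)
F(U) = -2 + U + U² (F(U) = -2 + (U*U + U) = -2 + (U² + U) = -2 + (U + U²) = -2 + U + U²)
O = -24 (O = -4*6 = -24)
D(W) = -24
(D(w(4²)) + F(p))² = (-24 + (-2 - 4 + (-4)²))² = (-24 + (-2 - 4 + 16))² = (-24 + 10)² = (-14)² = 196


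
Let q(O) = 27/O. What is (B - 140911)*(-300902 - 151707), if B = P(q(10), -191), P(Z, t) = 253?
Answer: 63663076722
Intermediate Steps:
B = 253
(B - 140911)*(-300902 - 151707) = (253 - 140911)*(-300902 - 151707) = -140658*(-452609) = 63663076722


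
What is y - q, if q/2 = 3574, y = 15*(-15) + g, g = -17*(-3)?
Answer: -7322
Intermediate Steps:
g = 51
y = -174 (y = 15*(-15) + 51 = -225 + 51 = -174)
q = 7148 (q = 2*3574 = 7148)
y - q = -174 - 1*7148 = -174 - 7148 = -7322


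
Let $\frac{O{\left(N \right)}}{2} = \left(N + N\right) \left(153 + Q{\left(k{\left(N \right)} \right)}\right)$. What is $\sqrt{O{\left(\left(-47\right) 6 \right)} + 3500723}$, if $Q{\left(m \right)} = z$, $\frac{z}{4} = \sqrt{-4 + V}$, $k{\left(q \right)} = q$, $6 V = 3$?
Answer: $\sqrt{3328139 - 2256 i \sqrt{14}} \approx 1824.3 - 2.313 i$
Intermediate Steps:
$V = \frac{1}{2}$ ($V = \frac{1}{6} \cdot 3 = \frac{1}{2} \approx 0.5$)
$z = 2 i \sqrt{14}$ ($z = 4 \sqrt{-4 + \frac{1}{2}} = 4 \sqrt{- \frac{7}{2}} = 4 \frac{i \sqrt{14}}{2} = 2 i \sqrt{14} \approx 7.4833 i$)
$Q{\left(m \right)} = 2 i \sqrt{14}$
$O{\left(N \right)} = 4 N \left(153 + 2 i \sqrt{14}\right)$ ($O{\left(N \right)} = 2 \left(N + N\right) \left(153 + 2 i \sqrt{14}\right) = 2 \cdot 2 N \left(153 + 2 i \sqrt{14}\right) = 4 N \left(153 + 2 i \sqrt{14}\right)$)
$\sqrt{O{\left(\left(-47\right) 6 \right)} + 3500723} = \sqrt{4 \left(\left(-47\right) 6\right) \left(153 + 2 i \sqrt{14}\right) + 3500723} = \sqrt{4 \left(-282\right) \left(153 + 2 i \sqrt{14}\right) + 3500723} = \sqrt{\left(-172584 - 2256 i \sqrt{14}\right) + 3500723} = \sqrt{3328139 - 2256 i \sqrt{14}}$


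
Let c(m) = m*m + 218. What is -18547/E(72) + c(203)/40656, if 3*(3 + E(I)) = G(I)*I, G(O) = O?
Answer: -227528419/23377200 ≈ -9.7329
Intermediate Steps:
c(m) = 218 + m² (c(m) = m² + 218 = 218 + m²)
E(I) = -3 + I²/3 (E(I) = -3 + (I*I)/3 = -3 + I²/3)
-18547/E(72) + c(203)/40656 = -18547/(-3 + (⅓)*72²) + (218 + 203²)/40656 = -18547/(-3 + (⅓)*5184) + (218 + 41209)*(1/40656) = -18547/(-3 + 1728) + 41427*(1/40656) = -18547/1725 + 13809/13552 = -227528419/23377200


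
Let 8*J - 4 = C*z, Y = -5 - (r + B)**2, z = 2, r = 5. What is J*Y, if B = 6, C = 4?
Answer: -189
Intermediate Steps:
Y = -126 (Y = -5 - (5 + 6)**2 = -5 - 1*11**2 = -5 - 1*121 = -5 - 121 = -126)
J = 3/2 (J = 1/2 + (4*2)/8 = 1/2 + (1/8)*8 = 1/2 + 1 = 3/2 ≈ 1.5000)
J*Y = (3/2)*(-126) = -189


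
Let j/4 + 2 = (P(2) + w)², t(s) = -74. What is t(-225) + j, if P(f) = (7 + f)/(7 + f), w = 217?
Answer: 190014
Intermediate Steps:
P(f) = 1
j = 190088 (j = -8 + 4*(1 + 217)² = -8 + 4*218² = -8 + 4*47524 = -8 + 190096 = 190088)
t(-225) + j = -74 + 190088 = 190014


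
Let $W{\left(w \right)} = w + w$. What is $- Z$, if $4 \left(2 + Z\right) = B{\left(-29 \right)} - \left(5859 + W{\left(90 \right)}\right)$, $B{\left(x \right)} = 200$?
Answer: $\frac{5847}{4} \approx 1461.8$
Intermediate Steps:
$W{\left(w \right)} = 2 w$
$Z = - \frac{5847}{4}$ ($Z = -2 + \frac{200 - \left(5859 + 2 \cdot 90\right)}{4} = -2 + \frac{200 - \left(5859 + 180\right)}{4} = -2 + \frac{200 - 6039}{4} = -2 + \frac{1}{4} \left(-5839\right) = -2 - \frac{5839}{4} = - \frac{5847}{4} \approx -1461.8$)
$- Z = \left(-1\right) \left(- \frac{5847}{4}\right) = \frac{5847}{4}$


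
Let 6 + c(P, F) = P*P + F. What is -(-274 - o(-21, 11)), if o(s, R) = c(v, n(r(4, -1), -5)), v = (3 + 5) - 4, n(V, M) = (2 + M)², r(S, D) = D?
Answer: 293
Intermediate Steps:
v = 4 (v = 8 - 4 = 4)
c(P, F) = -6 + F + P² (c(P, F) = -6 + (P*P + F) = -6 + (P² + F) = -6 + (F + P²) = -6 + F + P²)
o(s, R) = 19 (o(s, R) = -6 + (2 - 5)² + 4² = -6 + (-3)² + 16 = -6 + 9 + 16 = 19)
-(-274 - o(-21, 11)) = -(-274 - 1*19) = -(-274 - 19) = -1*(-293) = 293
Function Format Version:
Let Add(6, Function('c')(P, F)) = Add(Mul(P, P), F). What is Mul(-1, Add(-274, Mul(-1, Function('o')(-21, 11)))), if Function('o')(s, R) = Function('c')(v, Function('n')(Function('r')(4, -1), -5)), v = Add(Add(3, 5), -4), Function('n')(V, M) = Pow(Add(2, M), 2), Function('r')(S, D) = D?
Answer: 293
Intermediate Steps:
v = 4 (v = Add(8, -4) = 4)
Function('c')(P, F) = Add(-6, F, Pow(P, 2)) (Function('c')(P, F) = Add(-6, Add(Mul(P, P), F)) = Add(-6, Add(Pow(P, 2), F)) = Add(-6, Add(F, Pow(P, 2))) = Add(-6, F, Pow(P, 2)))
Function('o')(s, R) = 19 (Function('o')(s, R) = Add(-6, Pow(Add(2, -5), 2), Pow(4, 2)) = Add(-6, Pow(-3, 2), 16) = Add(-6, 9, 16) = 19)
Mul(-1, Add(-274, Mul(-1, Function('o')(-21, 11)))) = Mul(-1, Add(-274, Mul(-1, 19))) = Mul(-1, Add(-274, -19)) = Mul(-1, -293) = 293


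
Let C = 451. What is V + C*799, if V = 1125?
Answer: 361474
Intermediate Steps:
V + C*799 = 1125 + 451*799 = 1125 + 360349 = 361474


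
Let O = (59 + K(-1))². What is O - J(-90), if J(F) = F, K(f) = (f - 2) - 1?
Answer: 3115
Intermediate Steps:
K(f) = -3 + f (K(f) = (-2 + f) - 1 = -3 + f)
O = 3025 (O = (59 + (-3 - 1))² = (59 - 4)² = 55² = 3025)
O - J(-90) = 3025 - 1*(-90) = 3025 + 90 = 3115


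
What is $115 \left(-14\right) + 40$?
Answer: $-1570$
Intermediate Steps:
$115 \left(-14\right) + 40 = -1610 + 40 = -1570$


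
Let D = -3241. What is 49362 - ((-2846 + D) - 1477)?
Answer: 56926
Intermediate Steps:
49362 - ((-2846 + D) - 1477) = 49362 - ((-2846 - 3241) - 1477) = 49362 - (-6087 - 1477) = 49362 - 1*(-7564) = 49362 + 7564 = 56926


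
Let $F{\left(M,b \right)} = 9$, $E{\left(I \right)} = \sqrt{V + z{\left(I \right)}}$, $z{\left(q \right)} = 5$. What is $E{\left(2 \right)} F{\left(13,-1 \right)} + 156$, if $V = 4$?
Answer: $183$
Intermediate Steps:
$E{\left(I \right)} = 3$ ($E{\left(I \right)} = \sqrt{4 + 5} = \sqrt{9} = 3$)
$E{\left(2 \right)} F{\left(13,-1 \right)} + 156 = 3 \cdot 9 + 156 = 27 + 156 = 183$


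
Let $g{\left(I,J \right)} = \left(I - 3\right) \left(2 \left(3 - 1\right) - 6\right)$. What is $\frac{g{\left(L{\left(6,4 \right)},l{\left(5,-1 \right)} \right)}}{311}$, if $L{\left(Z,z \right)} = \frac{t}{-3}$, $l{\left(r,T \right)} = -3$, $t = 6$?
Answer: $\frac{10}{311} \approx 0.032154$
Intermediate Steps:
$L{\left(Z,z \right)} = -2$ ($L{\left(Z,z \right)} = \frac{6}{-3} = 6 \left(- \frac{1}{3}\right) = -2$)
$g{\left(I,J \right)} = 6 - 2 I$ ($g{\left(I,J \right)} = \left(-3 + I\right) \left(2 \cdot 2 - 6\right) = \left(-3 + I\right) \left(4 - 6\right) = \left(-3 + I\right) \left(-2\right) = 6 - 2 I$)
$\frac{g{\left(L{\left(6,4 \right)},l{\left(5,-1 \right)} \right)}}{311} = \frac{6 - -4}{311} = \left(6 + 4\right) \frac{1}{311} = 10 \cdot \frac{1}{311} = \frac{10}{311}$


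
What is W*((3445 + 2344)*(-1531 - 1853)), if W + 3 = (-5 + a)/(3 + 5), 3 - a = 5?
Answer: 75911157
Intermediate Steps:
a = -2 (a = 3 - 1*5 = 3 - 5 = -2)
W = -31/8 (W = -3 + (-5 - 2)/(3 + 5) = -3 - 7/8 = -31/8 ≈ -3.8750)
W*((3445 + 2344)*(-1531 - 1853)) = -31*(3445 + 2344)*(-1531 - 1853)/8 = -179459*(-3384)/8 = -31/8*(-19589976) = 75911157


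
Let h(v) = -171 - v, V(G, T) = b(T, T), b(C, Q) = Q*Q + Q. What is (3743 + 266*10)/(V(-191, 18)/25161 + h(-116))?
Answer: -53701961/461171 ≈ -116.45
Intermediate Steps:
b(C, Q) = Q + Q² (b(C, Q) = Q² + Q = Q + Q²)
V(G, T) = T*(1 + T)
(3743 + 266*10)/(V(-191, 18)/25161 + h(-116)) = (3743 + 266*10)/((18*(1 + 18))/25161 + (-171 - 1*(-116))) = (3743 + 2660)/((18*19)*(1/25161) + (-171 + 116)) = 6403/(342*(1/25161) - 55) = 6403/(114/8387 - 55) = 6403/(-461171/8387) = 6403*(-8387/461171) = -53701961/461171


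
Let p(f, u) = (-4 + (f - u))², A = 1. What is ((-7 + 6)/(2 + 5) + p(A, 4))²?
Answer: 116964/49 ≈ 2387.0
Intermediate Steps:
p(f, u) = (-4 + f - u)²
((-7 + 6)/(2 + 5) + p(A, 4))² = ((-7 + 6)/(2 + 5) + (4 + 4 - 1*1)²)² = (-1/7 + (4 + 4 - 1)²)² = (-1*⅐ + 7²)² = (-⅐ + 49)² = (342/7)² = 116964/49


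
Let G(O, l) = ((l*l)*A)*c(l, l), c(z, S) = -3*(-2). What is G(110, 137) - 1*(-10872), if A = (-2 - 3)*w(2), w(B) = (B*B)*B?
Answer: -4493688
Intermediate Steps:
c(z, S) = 6
w(B) = B**3 (w(B) = B**2*B = B**3)
A = -40 (A = (-2 - 3)*2**3 = -5*8 = -40)
G(O, l) = -240*l**2 (G(O, l) = ((l*l)*(-40))*6 = (l**2*(-40))*6 = -40*l**2*6 = -240*l**2)
G(110, 137) - 1*(-10872) = -240*137**2 - 1*(-10872) = -240*18769 + 10872 = -4504560 + 10872 = -4493688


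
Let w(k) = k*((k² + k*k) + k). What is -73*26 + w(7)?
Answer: -1163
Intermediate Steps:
w(k) = k*(k + 2*k²) (w(k) = k*((k² + k²) + k) = k*(2*k² + k) = k*(k + 2*k²))
-73*26 + w(7) = -73*26 + 7²*(1 + 2*7) = -1898 + 49*(1 + 14) = -1898 + 49*15 = -1898 + 735 = -1163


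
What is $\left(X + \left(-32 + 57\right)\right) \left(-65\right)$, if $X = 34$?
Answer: $-3835$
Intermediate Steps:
$\left(X + \left(-32 + 57\right)\right) \left(-65\right) = \left(34 + \left(-32 + 57\right)\right) \left(-65\right) = \left(34 + 25\right) \left(-65\right) = 59 \left(-65\right) = -3835$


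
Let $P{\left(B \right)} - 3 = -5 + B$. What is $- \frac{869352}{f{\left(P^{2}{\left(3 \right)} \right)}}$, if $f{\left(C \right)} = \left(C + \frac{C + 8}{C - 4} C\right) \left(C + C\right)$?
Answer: $217338$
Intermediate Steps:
$P{\left(B \right)} = -2 + B$ ($P{\left(B \right)} = 3 + \left(-5 + B\right) = -2 + B$)
$f{\left(C \right)} = 2 C \left(C + \frac{C \left(8 + C\right)}{-4 + C}\right)$ ($f{\left(C \right)} = \left(C + \frac{8 + C}{-4 + C} C\right) 2 C = \left(C + \frac{C \left(8 + C\right)}{-4 + C}\right) 2 C = 2 C \left(C + \frac{C \left(8 + C\right)}{-4 + C}\right)$)
$- \frac{869352}{f{\left(P^{2}{\left(3 \right)} \right)}} = - \frac{869352}{4 \left(\left(-2 + 3\right)^{2}\right)^{2} \frac{1}{-4 + \left(-2 + 3\right)^{2}} \left(2 + \left(-2 + 3\right)^{2}\right)} = - \frac{869352}{4 \left(1^{2}\right)^{2} \frac{1}{-4 + 1^{2}} \left(2 + 1^{2}\right)} = - \frac{869352}{4 \cdot 1^{2} \frac{1}{-4 + 1} \left(2 + 1\right)} = - \frac{869352}{4 \cdot 1 \frac{1}{-3} \cdot 3} = - \frac{869352}{4 \cdot 1 \left(- \frac{1}{3}\right) 3} = - \frac{869352}{-4} = \left(-869352\right) \left(- \frac{1}{4}\right) = 217338$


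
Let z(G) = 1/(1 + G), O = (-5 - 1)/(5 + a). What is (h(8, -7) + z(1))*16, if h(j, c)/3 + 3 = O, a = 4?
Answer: -168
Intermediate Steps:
O = -⅔ (O = (-5 - 1)/(5 + 4) = -6/9 = -6*⅑ = -⅔ ≈ -0.66667)
h(j, c) = -11 (h(j, c) = -9 + 3*(-⅔) = -9 - 2 = -11)
(h(8, -7) + z(1))*16 = (-11 + 1/(1 + 1))*16 = (-11 + 1/2)*16 = (-11 + ½)*16 = -21/2*16 = -168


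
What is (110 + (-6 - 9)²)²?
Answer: 112225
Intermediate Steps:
(110 + (-6 - 9)²)² = (110 + (-15)²)² = (110 + 225)² = 335² = 112225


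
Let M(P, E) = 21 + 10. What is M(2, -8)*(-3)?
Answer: -93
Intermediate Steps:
M(P, E) = 31
M(2, -8)*(-3) = 31*(-3) = -93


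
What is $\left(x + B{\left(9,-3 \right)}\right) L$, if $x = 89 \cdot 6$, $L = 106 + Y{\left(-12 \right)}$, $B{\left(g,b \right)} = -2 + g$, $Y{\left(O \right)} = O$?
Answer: $50854$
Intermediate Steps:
$L = 94$ ($L = 106 - 12 = 94$)
$x = 534$
$\left(x + B{\left(9,-3 \right)}\right) L = \left(534 + \left(-2 + 9\right)\right) 94 = \left(534 + 7\right) 94 = 541 \cdot 94 = 50854$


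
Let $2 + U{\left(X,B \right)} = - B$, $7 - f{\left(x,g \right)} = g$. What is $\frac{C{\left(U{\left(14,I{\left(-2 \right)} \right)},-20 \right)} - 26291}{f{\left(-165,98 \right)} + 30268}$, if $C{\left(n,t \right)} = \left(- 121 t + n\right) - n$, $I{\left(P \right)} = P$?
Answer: $- \frac{7957}{10059} \approx -0.79103$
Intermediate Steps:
$f{\left(x,g \right)} = 7 - g$
$U{\left(X,B \right)} = -2 - B$
$C{\left(n,t \right)} = - 121 t$ ($C{\left(n,t \right)} = \left(n - 121 t\right) - n = - 121 t$)
$\frac{C{\left(U{\left(14,I{\left(-2 \right)} \right)},-20 \right)} - 26291}{f{\left(-165,98 \right)} + 30268} = \frac{\left(-121\right) \left(-20\right) - 26291}{\left(7 - 98\right) + 30268} = \frac{2420 - 26291}{\left(7 - 98\right) + 30268} = - \frac{23871}{-91 + 30268} = - \frac{23871}{30177} = \left(-23871\right) \frac{1}{30177} = - \frac{7957}{10059}$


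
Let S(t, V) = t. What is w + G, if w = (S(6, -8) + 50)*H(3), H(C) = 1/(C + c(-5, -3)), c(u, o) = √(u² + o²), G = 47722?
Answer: 1192882/25 + 56*√34/25 ≈ 47728.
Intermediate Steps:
c(u, o) = √(o² + u²)
H(C) = 1/(C + √34) (H(C) = 1/(C + √((-3)² + (-5)²)) = 1/(C + √(9 + 25)) = 1/(C + √34))
w = 56/(3 + √34) (w = (6 + 50)/(3 + √34) = 56/(3 + √34) ≈ 6.3413)
w + G = (-168/25 + 56*√34/25) + 47722 = 1192882/25 + 56*√34/25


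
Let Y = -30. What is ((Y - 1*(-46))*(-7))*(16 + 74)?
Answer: -10080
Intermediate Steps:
((Y - 1*(-46))*(-7))*(16 + 74) = ((-30 - 1*(-46))*(-7))*(16 + 74) = ((-30 + 46)*(-7))*90 = (16*(-7))*90 = -112*90 = -10080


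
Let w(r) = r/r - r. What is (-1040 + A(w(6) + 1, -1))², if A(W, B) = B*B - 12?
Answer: 1104601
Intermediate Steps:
w(r) = 1 - r
A(W, B) = -12 + B² (A(W, B) = B² - 12 = -12 + B²)
(-1040 + A(w(6) + 1, -1))² = (-1040 + (-12 + (-1)²))² = (-1040 + (-12 + 1))² = (-1040 - 11)² = (-1051)² = 1104601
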